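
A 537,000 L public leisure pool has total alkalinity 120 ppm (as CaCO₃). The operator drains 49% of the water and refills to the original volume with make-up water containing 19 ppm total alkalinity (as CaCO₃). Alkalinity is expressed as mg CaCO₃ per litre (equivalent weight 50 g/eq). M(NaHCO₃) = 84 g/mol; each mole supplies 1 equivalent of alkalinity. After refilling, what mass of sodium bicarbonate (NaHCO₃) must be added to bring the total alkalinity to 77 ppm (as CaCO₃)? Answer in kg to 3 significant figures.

After draining 49% and refilling: 120 × 0.51 + 19 × 0.49 = 70.51 ppm.
Deficit to target: 77 − 70.51 = 6.49 mg/L.
As CaCO₃: 6.49 mg/L × 537,000 L = 3485 g; ÷ 50 g/eq ÷ 1 = 69.7 mol NaHCO₃.
Mass: 69.7 × 84 = 5855 g.

5.86 kg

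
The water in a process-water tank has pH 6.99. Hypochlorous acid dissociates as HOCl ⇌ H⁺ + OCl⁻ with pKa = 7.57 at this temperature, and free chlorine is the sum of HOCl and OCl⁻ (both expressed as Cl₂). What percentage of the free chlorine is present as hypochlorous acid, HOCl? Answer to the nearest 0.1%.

[OCl⁻]/[HOCl] = 10^(pH − pKa) = 10^(6.99 − 7.57) = 10^-0.58 = 0.263.
Fraction as HOCl = 1 / (1 + 0.263) = 0.7917.

79.2%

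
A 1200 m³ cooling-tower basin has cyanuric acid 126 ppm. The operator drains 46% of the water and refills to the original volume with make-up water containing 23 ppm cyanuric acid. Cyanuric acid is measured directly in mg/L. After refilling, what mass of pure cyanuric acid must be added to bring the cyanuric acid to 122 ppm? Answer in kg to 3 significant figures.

52.1 kg

Volume: 1200 m³ = 1,200,000 L.
After draining 46% and refilling: 126 × 0.54 + 23 × 0.46 = 78.62 ppm.
Deficit to target: 122 − 78.62 = 43.38 mg/L.
Mass: 43.38 mg/L × 1,200,000 L = 52,060 g cyanuric acid.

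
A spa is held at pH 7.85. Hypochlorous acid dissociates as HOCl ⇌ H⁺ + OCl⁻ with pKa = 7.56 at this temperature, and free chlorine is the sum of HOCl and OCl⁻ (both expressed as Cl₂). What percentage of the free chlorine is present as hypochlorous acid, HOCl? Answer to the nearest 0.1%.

33.9%

[OCl⁻]/[HOCl] = 10^(pH − pKa) = 10^(7.85 − 7.56) = 10^0.29 = 1.95.
Fraction as HOCl = 1 / (1 + 1.95) = 0.339.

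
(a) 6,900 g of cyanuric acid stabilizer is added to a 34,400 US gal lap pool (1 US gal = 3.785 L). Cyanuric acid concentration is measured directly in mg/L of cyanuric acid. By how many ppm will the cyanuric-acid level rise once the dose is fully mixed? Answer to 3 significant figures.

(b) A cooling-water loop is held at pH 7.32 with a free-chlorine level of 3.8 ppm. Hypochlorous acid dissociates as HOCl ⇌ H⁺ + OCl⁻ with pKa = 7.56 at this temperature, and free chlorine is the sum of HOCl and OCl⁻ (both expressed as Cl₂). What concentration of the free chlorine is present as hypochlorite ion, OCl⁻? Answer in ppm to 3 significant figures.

(a) Volume: 34,400 US gal × 3.785 L/gal = 130,204 L.
(a) Rise: 6,900 g / 130,204 L × 1000 = 52.99 mg/L.

(b) [OCl⁻]/[HOCl] = 10^(pH − pKa) = 10^(7.32 − 7.56) = 10^-0.24 = 0.5754.
(b) Fraction as HOCl = 1 / (1 + 0.5754) = 0.6347.
(b) OCl⁻ = (1 − 0.6347) × 3.8 ppm = 1.388 ppm.

(a) 53.0 ppm; (b) 1.39 ppm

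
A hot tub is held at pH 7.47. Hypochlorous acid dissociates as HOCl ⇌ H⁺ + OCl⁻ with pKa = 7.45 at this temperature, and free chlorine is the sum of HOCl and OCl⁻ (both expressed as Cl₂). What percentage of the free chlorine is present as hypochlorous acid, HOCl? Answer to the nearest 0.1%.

[OCl⁻]/[HOCl] = 10^(pH − pKa) = 10^(7.47 − 7.45) = 10^0.02 = 1.047.
Fraction as HOCl = 1 / (1 + 1.047) = 0.4885.

48.8%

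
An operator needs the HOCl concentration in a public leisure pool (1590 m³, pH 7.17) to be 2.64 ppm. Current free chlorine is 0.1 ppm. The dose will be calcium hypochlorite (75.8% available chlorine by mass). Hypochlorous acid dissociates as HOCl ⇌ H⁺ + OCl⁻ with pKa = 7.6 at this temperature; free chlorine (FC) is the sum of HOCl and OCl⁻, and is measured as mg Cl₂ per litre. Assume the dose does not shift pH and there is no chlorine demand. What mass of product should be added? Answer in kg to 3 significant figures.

7.39 kg

Volume: 1590 m³ = 1,590,000 L.
[OCl⁻]/[HOCl] = 10^(pH − pKa) = 10^(7.17 − 7.6) = 0.3715; fraction as HOCl = 1/(1 + 0.3715) = 0.7291.
Free chlorine required for 2.64 ppm HOCl: 2.64 / 0.7291 = 3.621 ppm.
FC to add: 3.621 − 0.1 = 3.521 mg/L as Cl₂.
Cl₂ equivalent: 3.521 mg/L × 1,590,000 L = 5598 g.
Product at 75.8% available Cl: 5598 / 0.758 = 7385 g.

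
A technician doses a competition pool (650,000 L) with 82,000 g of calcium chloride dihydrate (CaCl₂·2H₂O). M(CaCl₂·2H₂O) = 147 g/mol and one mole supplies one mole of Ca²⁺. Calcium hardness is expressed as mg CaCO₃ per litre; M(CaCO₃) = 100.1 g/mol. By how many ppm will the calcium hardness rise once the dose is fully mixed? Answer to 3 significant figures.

85.9 ppm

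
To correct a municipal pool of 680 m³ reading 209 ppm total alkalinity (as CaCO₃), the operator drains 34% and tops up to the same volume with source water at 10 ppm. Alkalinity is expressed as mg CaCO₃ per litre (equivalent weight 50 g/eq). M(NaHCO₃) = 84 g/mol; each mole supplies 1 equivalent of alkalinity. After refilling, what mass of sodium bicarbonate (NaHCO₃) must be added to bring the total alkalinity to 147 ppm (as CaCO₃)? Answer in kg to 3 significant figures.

6.47 kg

Volume: 680 m³ = 680,000 L.
After draining 34% and refilling: 209 × 0.66 + 10 × 0.34 = 141.34 ppm.
Deficit to target: 147 − 141.34 = 5.66 mg/L.
As CaCO₃: 5.66 mg/L × 680,000 L = 3849 g; ÷ 50 g/eq ÷ 1 = 76.98 mol NaHCO₃.
Mass: 76.98 × 84 = 6466 g.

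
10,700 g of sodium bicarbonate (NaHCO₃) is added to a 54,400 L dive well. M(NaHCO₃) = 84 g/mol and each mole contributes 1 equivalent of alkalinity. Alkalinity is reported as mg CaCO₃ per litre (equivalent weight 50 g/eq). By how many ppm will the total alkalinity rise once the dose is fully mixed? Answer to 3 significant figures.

117 ppm

Moles of NaHCO₃: 10,700 g ÷ 84 g/mol = 127.4 mol → 127.4 eq of alkalinity.
As CaCO₃: 127.4 eq × 50 g/eq = 6369 g.
Rise: 6369 g / 54,400 L × 1000 = 117.1 mg/L.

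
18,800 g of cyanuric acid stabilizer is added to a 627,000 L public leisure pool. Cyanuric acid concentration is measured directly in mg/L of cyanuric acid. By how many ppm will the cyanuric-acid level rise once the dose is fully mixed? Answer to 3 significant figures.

30.0 ppm

Rise: 18,800 g / 627,000 L × 1000 = 29.98 mg/L.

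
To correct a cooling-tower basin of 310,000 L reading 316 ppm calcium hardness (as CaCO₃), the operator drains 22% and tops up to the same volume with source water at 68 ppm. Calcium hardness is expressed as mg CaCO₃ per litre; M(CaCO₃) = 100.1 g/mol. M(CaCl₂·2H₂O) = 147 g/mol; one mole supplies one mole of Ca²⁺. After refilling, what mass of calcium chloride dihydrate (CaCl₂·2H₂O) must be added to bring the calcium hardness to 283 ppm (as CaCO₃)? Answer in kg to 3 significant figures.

9.82 kg

After draining 22% and refilling: 316 × 0.78 + 68 × 0.22 = 261.44 ppm.
Deficit to target: 283 − 261.44 = 21.56 mg/L.
As CaCO₃: 21.56 mg/L × 310,000 L = 6684 g; ÷ 100.1 = 66.77 mol Ca²⁺.
Mass: 66.77 × 147 = 9815 g.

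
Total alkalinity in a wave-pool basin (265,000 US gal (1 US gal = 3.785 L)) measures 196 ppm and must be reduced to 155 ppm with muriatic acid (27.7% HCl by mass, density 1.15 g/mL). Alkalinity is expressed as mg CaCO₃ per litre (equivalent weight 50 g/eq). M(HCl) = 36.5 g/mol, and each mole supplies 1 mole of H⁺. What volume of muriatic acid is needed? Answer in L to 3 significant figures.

94.2 L

Volume: 265,000 US gal × 3.785 L/gal = 1,003,025 L.
Alkalinity to neutralize: (196 − 155) = 41 mg/L as CaCO₃ × 1,003,025 L = 41,120 g as CaCO₃.
Equivalents of H⁺ required: 41,120 ÷ 50 g/eq = 822.5 eq = 822.5 mol HCl.
Mass of HCl: 822.5 × 36.5 = 30,020 g.
Mass of 27.7% solution: 30,020 / 0.277 = 108,400 g.
Volume: 108,400 g ÷ 1.15 g/mL = 94,240 mL.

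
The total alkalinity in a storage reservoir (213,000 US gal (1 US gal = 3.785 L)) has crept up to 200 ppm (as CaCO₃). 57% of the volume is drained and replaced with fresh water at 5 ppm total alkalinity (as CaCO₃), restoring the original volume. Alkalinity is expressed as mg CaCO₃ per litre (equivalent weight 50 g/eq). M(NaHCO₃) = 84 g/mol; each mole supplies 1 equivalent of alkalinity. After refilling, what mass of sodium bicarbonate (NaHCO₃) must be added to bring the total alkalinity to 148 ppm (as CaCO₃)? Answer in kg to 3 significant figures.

80.1 kg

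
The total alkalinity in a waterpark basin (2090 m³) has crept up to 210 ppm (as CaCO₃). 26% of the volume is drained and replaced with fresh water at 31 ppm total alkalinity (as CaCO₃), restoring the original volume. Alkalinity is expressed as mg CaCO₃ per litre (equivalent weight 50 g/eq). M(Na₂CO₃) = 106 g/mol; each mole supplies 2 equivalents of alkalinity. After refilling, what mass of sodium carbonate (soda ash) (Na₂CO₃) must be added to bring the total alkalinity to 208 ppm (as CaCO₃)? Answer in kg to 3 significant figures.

98.7 kg

Volume: 2090 m³ = 2,090,000 L.
After draining 26% and refilling: 210 × 0.74 + 31 × 0.26 = 163.46 ppm.
Deficit to target: 208 − 163.46 = 44.54 mg/L.
As CaCO₃: 44.54 mg/L × 2,090,000 L = 93,090 g; ÷ 50 g/eq ÷ 2 = 930.9 mol Na₂CO₃.
Mass: 930.9 × 106 = 98,670 g.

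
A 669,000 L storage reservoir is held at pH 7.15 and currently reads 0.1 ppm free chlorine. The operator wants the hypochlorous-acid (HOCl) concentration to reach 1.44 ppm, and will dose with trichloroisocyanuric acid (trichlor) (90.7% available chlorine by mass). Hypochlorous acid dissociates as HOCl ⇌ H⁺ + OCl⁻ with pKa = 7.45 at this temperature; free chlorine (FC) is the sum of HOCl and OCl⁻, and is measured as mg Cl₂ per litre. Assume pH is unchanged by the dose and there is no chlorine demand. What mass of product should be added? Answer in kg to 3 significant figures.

1.52 kg

[OCl⁻]/[HOCl] = 10^(pH − pKa) = 10^(7.15 − 7.45) = 0.5012; fraction as HOCl = 1/(1 + 0.5012) = 0.6661.
Free chlorine required for 1.44 ppm HOCl: 1.44 / 0.6661 = 2.162 ppm.
FC to add: 2.162 − 0.1 = 2.062 mg/L as Cl₂.
Cl₂ equivalent: 2.062 mg/L × 669,000 L = 1379 g.
Product at 90.7% available Cl: 1379 / 0.907 = 1521 g.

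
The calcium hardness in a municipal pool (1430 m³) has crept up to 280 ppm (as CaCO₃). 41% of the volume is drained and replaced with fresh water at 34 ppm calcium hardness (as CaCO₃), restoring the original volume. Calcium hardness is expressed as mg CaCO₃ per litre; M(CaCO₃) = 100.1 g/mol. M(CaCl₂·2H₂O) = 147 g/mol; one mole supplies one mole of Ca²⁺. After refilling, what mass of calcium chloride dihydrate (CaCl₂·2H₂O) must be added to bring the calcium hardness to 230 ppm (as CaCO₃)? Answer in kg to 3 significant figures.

107 kg

Volume: 1430 m³ = 1,430,000 L.
After draining 41% and refilling: 280 × 0.59 + 34 × 0.41 = 179.14 ppm.
Deficit to target: 230 − 179.14 = 50.86 mg/L.
As CaCO₃: 50.86 mg/L × 1,430,000 L = 72,730 g; ÷ 100.1 = 726.6 mol Ca²⁺.
Mass: 726.6 × 147 = 106,800 g.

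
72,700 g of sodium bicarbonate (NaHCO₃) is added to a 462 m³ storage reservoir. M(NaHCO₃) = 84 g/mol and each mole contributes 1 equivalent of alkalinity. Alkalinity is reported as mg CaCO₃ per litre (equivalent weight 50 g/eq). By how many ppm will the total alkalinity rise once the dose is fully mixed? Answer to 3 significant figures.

93.7 ppm

Volume: 462 m³ = 462,000 L.
Moles of NaHCO₃: 72,700 g ÷ 84 g/mol = 865.5 mol → 865.5 eq of alkalinity.
As CaCO₃: 865.5 eq × 50 g/eq = 43,270 g.
Rise: 43,270 g / 462,000 L × 1000 = 93.67 mg/L.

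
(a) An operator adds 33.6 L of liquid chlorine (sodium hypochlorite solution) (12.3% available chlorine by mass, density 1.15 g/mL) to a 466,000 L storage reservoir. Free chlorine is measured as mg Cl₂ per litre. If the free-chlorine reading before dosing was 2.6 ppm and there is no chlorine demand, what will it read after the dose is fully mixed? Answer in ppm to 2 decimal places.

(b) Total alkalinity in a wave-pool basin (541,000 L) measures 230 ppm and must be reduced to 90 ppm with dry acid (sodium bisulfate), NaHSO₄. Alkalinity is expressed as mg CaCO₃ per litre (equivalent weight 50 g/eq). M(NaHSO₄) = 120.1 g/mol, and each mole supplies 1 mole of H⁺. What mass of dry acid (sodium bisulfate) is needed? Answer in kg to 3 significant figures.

(a) Mass of solution: 33.6 L × 1000 mL/L × 1.15 g/mL = 38,640 g.
(a) Available chlorine delivered: 38,640 g × 0.123 = 4753 g as Cl₂.
(a) Concentration rise: 4753 g / 466,000 L = 10.2 mg/L = 10.20 ppm.
(a) Final FC: 2.6 + 10.20 = 12.80 ppm.

(b) Alkalinity to neutralize: (230 − 90) = 140 mg/L as CaCO₃ × 541,000 L = 75,740 g as CaCO₃.
(b) Equivalents of H⁺ required: 75,740 ÷ 50 g/eq = 1515 eq = 1515 mol NaHSO₄.
(b) Mass of NaHSO₄: 1515 × 120.1 = 181,900 g.

(a) 12.80 ppm; (b) 182 kg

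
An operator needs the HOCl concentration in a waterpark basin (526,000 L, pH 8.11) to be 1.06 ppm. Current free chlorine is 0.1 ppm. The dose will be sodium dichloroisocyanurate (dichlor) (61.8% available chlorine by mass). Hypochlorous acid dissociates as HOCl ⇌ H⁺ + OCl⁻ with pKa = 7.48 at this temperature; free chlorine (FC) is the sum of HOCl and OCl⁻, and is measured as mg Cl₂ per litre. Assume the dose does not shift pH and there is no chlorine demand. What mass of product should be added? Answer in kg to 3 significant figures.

[OCl⁻]/[HOCl] = 10^(pH − pKa) = 10^(8.11 − 7.48) = 4.266; fraction as HOCl = 1/(1 + 4.266) = 0.1899.
Free chlorine required for 1.06 ppm HOCl: 1.06 / 0.1899 = 5.582 ppm.
FC to add: 5.582 − 0.1 = 5.482 mg/L as Cl₂.
Cl₂ equivalent: 5.482 mg/L × 526,000 L = 2883 g.
Product at 61.8% available Cl: 2883 / 0.618 = 4666 g.

4.67 kg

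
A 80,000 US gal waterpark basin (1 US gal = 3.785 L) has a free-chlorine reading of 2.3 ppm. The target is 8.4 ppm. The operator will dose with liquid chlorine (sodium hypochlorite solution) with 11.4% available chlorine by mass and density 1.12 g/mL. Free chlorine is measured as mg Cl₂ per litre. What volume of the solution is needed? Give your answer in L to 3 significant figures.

14.5 L

Volume: 80,000 US gal × 3.785 L/gal = 302,800 L.
Chlorine deficit: 8.4 − 2.3 = 6.1 ppm = 6.1 mg/L as Cl₂.
Cl₂ equivalent needed: 6.1 mg/L × 302,800 L = 1,847,000 mg = 1847 g.
Product at 11.4% available chlorine: 1847 / 0.114 = 16,200 g.
Volume at density 1.12 g/mL: 16,200 g ÷ 1.12 g/mL = 14,470 mL.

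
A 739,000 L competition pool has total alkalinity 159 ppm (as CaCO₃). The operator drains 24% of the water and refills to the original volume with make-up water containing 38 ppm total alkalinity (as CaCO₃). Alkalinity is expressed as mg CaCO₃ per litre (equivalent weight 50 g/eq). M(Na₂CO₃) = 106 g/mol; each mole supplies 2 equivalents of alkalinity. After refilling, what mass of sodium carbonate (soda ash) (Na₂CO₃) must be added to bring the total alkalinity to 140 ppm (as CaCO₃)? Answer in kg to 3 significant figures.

After draining 24% and refilling: 159 × 0.76 + 38 × 0.24 = 129.96 ppm.
Deficit to target: 140 − 129.96 = 10.04 mg/L.
As CaCO₃: 10.04 mg/L × 739,000 L = 7420 g; ÷ 50 g/eq ÷ 2 = 74.2 mol Na₂CO₃.
Mass: 74.2 × 106 = 7865 g.

7.86 kg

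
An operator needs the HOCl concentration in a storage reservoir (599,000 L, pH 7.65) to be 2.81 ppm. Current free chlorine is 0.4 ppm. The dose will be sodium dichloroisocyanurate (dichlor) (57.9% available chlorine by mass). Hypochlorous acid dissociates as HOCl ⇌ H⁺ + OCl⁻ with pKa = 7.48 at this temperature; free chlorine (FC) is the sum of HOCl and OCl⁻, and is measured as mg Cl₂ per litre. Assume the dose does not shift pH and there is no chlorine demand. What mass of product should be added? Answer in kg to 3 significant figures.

[OCl⁻]/[HOCl] = 10^(pH − pKa) = 10^(7.65 − 7.48) = 1.479; fraction as HOCl = 1/(1 + 1.479) = 0.4034.
Free chlorine required for 2.81 ppm HOCl: 2.81 / 0.4034 = 6.966 ppm.
FC to add: 6.966 − 0.4 = 6.566 mg/L as Cl₂.
Cl₂ equivalent: 6.566 mg/L × 599,000 L = 3933 g.
Product at 57.9% available Cl: 3933 / 0.579 = 6793 g.

6.79 kg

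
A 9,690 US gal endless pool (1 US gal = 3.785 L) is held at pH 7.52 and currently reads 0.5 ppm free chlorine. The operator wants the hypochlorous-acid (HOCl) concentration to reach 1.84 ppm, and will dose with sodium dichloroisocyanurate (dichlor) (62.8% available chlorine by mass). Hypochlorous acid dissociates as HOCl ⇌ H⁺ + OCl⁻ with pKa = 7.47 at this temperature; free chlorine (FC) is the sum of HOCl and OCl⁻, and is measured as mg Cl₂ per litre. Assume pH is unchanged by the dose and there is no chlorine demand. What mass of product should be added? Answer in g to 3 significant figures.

Volume: 9,690 US gal × 3.785 L/gal = 36,677 L.
[OCl⁻]/[HOCl] = 10^(pH − pKa) = 10^(7.52 − 7.47) = 1.122; fraction as HOCl = 1/(1 + 1.122) = 0.4712.
Free chlorine required for 1.84 ppm HOCl: 1.84 / 0.4712 = 3.905 ppm.
FC to add: 3.905 − 0.5 = 3.405 mg/L as Cl₂.
Cl₂ equivalent: 3.405 mg/L × 36,677 L = 124.9 g.
Product at 62.8% available Cl: 124.9 / 0.628 = 198.8 g.

199 g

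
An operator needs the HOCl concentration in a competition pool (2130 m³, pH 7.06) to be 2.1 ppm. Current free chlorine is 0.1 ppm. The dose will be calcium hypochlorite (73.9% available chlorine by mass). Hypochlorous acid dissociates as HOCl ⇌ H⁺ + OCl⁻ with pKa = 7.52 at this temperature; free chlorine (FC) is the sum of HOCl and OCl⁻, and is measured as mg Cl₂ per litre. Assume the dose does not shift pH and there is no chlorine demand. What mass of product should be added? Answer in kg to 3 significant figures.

7.86 kg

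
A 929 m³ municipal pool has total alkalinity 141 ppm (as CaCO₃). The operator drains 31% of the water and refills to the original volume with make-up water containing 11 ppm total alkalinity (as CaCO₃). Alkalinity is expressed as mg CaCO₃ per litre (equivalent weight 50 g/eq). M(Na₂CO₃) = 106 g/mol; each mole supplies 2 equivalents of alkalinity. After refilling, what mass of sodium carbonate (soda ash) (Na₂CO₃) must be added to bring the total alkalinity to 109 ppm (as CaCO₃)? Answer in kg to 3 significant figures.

8.17 kg

Volume: 929 m³ = 929,000 L.
After draining 31% and refilling: 141 × 0.69 + 11 × 0.31 = 100.7 ppm.
Deficit to target: 109 − 100.7 = 8.3 mg/L.
As CaCO₃: 8.3 mg/L × 929,000 L = 7711 g; ÷ 50 g/eq ÷ 2 = 77.11 mol Na₂CO₃.
Mass: 77.11 × 106 = 8173 g.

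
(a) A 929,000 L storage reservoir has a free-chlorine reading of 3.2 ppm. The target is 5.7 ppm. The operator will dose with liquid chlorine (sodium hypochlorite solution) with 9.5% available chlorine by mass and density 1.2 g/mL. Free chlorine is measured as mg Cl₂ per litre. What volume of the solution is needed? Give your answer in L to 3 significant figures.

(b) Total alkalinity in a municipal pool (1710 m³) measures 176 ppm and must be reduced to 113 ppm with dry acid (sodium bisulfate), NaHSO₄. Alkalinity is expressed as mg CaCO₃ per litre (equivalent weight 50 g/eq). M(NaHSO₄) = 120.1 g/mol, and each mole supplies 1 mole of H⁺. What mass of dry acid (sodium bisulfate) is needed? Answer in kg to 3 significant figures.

(a) 20.4 L; (b) 259 kg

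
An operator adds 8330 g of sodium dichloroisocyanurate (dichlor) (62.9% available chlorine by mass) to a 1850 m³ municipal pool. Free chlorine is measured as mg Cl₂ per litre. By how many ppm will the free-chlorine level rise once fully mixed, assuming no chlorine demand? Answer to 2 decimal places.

2.83 ppm

Volume: 1850 m³ = 1,850,000 L.
Available chlorine delivered: 8330 g × 0.629 = 5240 g as Cl₂.
Concentration rise: 5240 g / 1,850,000 L = 2.832 mg/L = 2.83 ppm.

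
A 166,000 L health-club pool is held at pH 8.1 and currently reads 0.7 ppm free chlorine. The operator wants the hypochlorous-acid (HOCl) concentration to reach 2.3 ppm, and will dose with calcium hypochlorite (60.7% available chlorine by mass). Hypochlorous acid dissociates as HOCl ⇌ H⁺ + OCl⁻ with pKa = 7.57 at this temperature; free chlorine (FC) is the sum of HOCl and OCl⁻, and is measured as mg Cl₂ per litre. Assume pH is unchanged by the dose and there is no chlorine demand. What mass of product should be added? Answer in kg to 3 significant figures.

2.57 kg

[OCl⁻]/[HOCl] = 10^(pH − pKa) = 10^(8.1 − 7.57) = 3.388; fraction as HOCl = 1/(1 + 3.388) = 0.2279.
Free chlorine required for 2.3 ppm HOCl: 2.3 / 0.2279 = 10.09 ppm.
FC to add: 10.09 − 0.7 = 9.393 mg/L as Cl₂.
Cl₂ equivalent: 9.393 mg/L × 166,000 L = 1559 g.
Product at 60.7% available Cl: 1559 / 0.607 = 2569 g.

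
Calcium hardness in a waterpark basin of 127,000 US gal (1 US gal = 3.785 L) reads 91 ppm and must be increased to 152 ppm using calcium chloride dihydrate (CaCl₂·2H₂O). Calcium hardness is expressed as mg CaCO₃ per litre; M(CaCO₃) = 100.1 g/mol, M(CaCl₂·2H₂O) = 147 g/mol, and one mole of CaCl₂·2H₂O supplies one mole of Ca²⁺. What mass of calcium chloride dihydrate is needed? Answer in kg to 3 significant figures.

Volume: 127,000 US gal × 3.785 L/gal = 480,695 L.
Hardness to add: (152 − 91) = 61 mg/L as CaCO₃ × 480,695 L = 29,320 g as CaCO₃.
Moles of Ca²⁺ (1 mol Ca²⁺ ≡ 1 mol CaCO₃): 29,320 / 100.1 g/mol = 292.9 mol.
Mass of CaCl₂·2H₂O: 292.9 × 147 = 43,060 g.

43.1 kg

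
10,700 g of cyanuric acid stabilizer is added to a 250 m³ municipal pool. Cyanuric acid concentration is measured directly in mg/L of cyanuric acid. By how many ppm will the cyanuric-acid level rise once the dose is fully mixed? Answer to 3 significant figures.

42.8 ppm

Volume: 250 m³ = 250,000 L.
Rise: 10,700 g / 250,000 L × 1000 = 42.8 mg/L.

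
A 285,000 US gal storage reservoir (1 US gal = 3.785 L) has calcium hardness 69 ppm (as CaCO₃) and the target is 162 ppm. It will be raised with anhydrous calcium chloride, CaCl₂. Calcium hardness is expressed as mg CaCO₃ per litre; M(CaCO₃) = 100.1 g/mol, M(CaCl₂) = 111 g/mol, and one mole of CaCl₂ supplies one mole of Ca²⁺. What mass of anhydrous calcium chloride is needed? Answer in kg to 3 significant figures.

111 kg

Volume: 285,000 US gal × 3.785 L/gal = 1,078,725 L.
Hardness to add: (162 − 69) = 93 mg/L as CaCO₃ × 1,078,725 L = 100,300 g as CaCO₃.
Moles of Ca²⁺ (1 mol Ca²⁺ ≡ 1 mol CaCO₃): 100,300 / 100.1 g/mol = 1002 mol.
Mass of CaCl₂: 1002 × 111 = 111,200 g.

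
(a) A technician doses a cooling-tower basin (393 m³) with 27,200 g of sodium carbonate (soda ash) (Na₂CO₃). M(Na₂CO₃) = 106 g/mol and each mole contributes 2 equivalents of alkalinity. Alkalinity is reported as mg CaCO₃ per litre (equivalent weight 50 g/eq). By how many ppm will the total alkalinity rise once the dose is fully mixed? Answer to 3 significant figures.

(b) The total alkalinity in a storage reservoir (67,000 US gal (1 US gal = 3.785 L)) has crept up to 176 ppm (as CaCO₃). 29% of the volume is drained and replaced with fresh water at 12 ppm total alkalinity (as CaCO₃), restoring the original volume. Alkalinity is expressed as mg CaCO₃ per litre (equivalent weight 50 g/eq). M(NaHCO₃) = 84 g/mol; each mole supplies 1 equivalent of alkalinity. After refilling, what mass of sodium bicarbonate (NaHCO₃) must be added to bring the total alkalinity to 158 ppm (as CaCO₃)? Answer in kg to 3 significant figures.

(a) 65.3 ppm; (b) 12.6 kg

(a) Volume: 393 m³ = 393,000 L.
(a) Moles of Na₂CO₃: 27,200 g ÷ 106 g/mol = 256.6 mol → 513.2 eq of alkalinity.
(a) As CaCO₃: 513.2 eq × 50 g/eq = 25,660 g.
(a) Rise: 25,660 g / 393,000 L × 1000 = 65.29 mg/L.

(b) Volume: 67,000 US gal × 3.785 L/gal = 253,595 L.
(b) After draining 29% and refilling: 176 × 0.71 + 12 × 0.29 = 128.44 ppm.
(b) Deficit to target: 158 − 128.44 = 29.56 mg/L.
(b) As CaCO₃: 29.56 mg/L × 253,595 L = 7496 g; ÷ 50 g/eq ÷ 1 = 149.9 mol NaHCO₃.
(b) Mass: 149.9 × 84 = 12,590 g.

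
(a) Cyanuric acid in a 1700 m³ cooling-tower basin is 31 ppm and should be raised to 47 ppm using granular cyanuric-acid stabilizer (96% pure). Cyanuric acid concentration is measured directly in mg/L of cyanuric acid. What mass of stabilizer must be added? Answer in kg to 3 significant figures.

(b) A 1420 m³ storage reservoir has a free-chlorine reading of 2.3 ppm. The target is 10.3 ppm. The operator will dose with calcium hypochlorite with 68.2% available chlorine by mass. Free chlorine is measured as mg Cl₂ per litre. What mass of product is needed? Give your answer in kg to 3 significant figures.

(a) Volume: 1700 m³ = 1,700,000 L.
(a) CYA to add: (47 − 31) = 16 mg/L × 1,700,000 L = 27,200 g cyanuric acid.
(a) At 96% purity: 27,200 / 0.96 = 28,330 g product.

(b) Volume: 1420 m³ = 1,420,000 L.
(b) Chlorine deficit: 10.3 − 2.3 = 8 ppm = 8 mg/L as Cl₂.
(b) Cl₂ equivalent needed: 8 mg/L × 1,420,000 L = 11,360,000 mg = 11,360 g.
(b) Product at 68.2% available chlorine: 11,360 / 0.682 = 16,660 g.

(a) 28.3 kg; (b) 16.7 kg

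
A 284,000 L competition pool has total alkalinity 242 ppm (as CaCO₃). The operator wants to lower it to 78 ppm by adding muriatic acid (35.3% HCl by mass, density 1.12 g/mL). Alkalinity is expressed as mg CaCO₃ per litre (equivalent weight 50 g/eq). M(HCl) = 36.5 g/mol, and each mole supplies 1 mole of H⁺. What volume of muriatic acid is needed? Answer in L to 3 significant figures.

86.0 L

Alkalinity to neutralize: (242 − 78) = 164 mg/L as CaCO₃ × 284,000 L = 46,580 g as CaCO₃.
Equivalents of H⁺ required: 46,580 ÷ 50 g/eq = 931.5 eq = 931.5 mol HCl.
Mass of HCl: 931.5 × 36.5 = 34,000 g.
Mass of 35.3% solution: 34,000 / 0.353 = 96,320 g.
Volume: 96,320 g ÷ 1.12 g/mL = 86,000 mL.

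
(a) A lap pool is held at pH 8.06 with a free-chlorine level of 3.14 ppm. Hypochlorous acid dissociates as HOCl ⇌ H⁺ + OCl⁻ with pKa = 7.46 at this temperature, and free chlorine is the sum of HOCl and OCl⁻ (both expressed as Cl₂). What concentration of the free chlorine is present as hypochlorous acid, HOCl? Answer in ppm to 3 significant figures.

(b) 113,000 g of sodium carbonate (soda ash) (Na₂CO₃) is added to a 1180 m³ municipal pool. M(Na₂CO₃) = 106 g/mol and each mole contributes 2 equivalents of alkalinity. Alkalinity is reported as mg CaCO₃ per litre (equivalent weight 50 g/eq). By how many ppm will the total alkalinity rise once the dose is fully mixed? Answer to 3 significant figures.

(a) 0.630 ppm; (b) 90.3 ppm

(a) [OCl⁻]/[HOCl] = 10^(pH − pKa) = 10^(8.06 − 7.46) = 10^0.60 = 3.981.
(a) Fraction as HOCl = 1 / (1 + 3.981) = 0.2008.
(a) HOCl = 0.2008 × 3.14 ppm = 0.6304 ppm.

(b) Volume: 1180 m³ = 1,180,000 L.
(b) Moles of Na₂CO₃: 113,000 g ÷ 106 g/mol = 1066 mol → 2132 eq of alkalinity.
(b) As CaCO₃: 2132 eq × 50 g/eq = 106,600 g.
(b) Rise: 106,600 g / 1,180,000 L × 1000 = 90.34 mg/L.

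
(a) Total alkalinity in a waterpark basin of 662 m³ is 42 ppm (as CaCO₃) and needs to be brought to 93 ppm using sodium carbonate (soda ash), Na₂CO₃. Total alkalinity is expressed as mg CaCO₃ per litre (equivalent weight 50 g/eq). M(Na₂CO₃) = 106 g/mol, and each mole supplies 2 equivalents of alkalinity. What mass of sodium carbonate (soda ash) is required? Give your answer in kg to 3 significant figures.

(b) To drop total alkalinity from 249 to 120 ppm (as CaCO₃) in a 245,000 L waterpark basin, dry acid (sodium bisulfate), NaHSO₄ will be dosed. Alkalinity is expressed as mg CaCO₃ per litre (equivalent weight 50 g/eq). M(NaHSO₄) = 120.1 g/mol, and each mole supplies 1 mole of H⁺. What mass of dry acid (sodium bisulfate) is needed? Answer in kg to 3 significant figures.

(a) 35.8 kg; (b) 75.9 kg

(a) Volume: 662 m³ = 662,000 L.
(a) Alkalinity to add: (93 − 42) = 51 mg/L as CaCO₃ × 662,000 L = 33,760 g as CaCO₃.
(a) Equivalents: 33,760 g ÷ 50 g/eq = 675.2 eq.
(a) Each mole of Na₂CO₃ supplies 2 eq, so 675.2 / 2 = 337.6 mol.
(a) Mass: 337.6 mol × 106 g/mol = 35,790 g.

(b) Alkalinity to neutralize: (249 − 120) = 129 mg/L as CaCO₃ × 245,000 L = 31,600 g as CaCO₃.
(b) Equivalents of H⁺ required: 31,600 ÷ 50 g/eq = 632.1 eq = 632.1 mol NaHSO₄.
(b) Mass of NaHSO₄: 632.1 × 120.1 = 75,920 g.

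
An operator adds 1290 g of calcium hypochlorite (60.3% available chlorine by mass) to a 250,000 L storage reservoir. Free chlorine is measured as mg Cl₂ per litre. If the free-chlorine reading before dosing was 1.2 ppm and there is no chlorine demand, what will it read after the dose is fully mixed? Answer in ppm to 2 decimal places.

4.31 ppm

Available chlorine delivered: 1290 g × 0.603 = 777.9 g as Cl₂.
Concentration rise: 777.9 g / 250,000 L = 3.111 mg/L = 3.11 ppm.
Final FC: 1.2 + 3.11 = 4.31 ppm.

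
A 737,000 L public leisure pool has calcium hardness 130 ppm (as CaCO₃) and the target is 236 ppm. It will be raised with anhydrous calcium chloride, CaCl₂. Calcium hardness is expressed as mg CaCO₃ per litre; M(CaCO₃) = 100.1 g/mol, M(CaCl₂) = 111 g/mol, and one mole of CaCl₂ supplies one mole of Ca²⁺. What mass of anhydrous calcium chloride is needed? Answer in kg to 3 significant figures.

Hardness to add: (236 − 130) = 106 mg/L as CaCO₃ × 737,000 L = 78,120 g as CaCO₃.
Moles of Ca²⁺ (1 mol Ca²⁺ ≡ 1 mol CaCO₃): 78,120 / 100.1 g/mol = 780.4 mol.
Mass of CaCl₂: 780.4 × 111 = 86,630 g.

86.6 kg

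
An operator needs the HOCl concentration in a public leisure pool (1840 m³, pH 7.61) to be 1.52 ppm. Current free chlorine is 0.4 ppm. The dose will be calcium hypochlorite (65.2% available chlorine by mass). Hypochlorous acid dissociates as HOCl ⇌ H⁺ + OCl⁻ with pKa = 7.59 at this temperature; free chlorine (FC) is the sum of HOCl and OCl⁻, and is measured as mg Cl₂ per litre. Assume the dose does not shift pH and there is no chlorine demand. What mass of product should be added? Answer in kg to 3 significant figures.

Volume: 1840 m³ = 1,840,000 L.
[OCl⁻]/[HOCl] = 10^(pH − pKa) = 10^(7.61 − 7.59) = 1.047; fraction as HOCl = 1/(1 + 1.047) = 0.4885.
Free chlorine required for 1.52 ppm HOCl: 1.52 / 0.4885 = 3.112 ppm.
FC to add: 3.112 − 0.4 = 2.712 mg/L as Cl₂.
Cl₂ equivalent: 2.712 mg/L × 1,840,000 L = 4989 g.
Product at 65.2% available Cl: 4989 / 0.652 = 7652 g.

7.65 kg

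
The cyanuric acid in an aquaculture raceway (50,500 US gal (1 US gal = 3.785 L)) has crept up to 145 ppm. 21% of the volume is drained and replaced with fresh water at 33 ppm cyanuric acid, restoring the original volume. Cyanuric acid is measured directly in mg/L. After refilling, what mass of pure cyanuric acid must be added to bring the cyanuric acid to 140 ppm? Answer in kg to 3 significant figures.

Volume: 50,500 US gal × 3.785 L/gal = 191,142 L.
After draining 21% and refilling: 145 × 0.79 + 33 × 0.21 = 121.48 ppm.
Deficit to target: 140 − 121.48 = 18.52 mg/L.
Mass: 18.52 mg/L × 191,142 L = 3540 g cyanuric acid.

3.54 kg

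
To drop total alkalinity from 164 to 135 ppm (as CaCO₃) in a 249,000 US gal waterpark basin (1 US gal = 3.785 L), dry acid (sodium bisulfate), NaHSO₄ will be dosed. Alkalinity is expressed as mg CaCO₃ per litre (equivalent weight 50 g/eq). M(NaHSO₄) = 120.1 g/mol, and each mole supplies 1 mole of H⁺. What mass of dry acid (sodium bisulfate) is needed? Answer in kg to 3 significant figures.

65.7 kg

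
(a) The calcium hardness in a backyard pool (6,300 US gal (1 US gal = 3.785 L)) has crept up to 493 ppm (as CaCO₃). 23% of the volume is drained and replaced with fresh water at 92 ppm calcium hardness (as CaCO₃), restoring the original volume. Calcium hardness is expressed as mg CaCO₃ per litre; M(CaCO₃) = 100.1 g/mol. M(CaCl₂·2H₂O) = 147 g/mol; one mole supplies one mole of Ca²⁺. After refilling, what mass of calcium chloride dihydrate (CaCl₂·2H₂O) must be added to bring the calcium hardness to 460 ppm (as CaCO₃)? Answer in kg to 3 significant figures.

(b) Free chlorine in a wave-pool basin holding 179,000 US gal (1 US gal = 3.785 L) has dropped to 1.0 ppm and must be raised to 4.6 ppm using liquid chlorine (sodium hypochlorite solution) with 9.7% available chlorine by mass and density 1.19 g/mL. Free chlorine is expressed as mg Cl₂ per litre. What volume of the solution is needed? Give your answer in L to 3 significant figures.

(a) Volume: 6,300 US gal × 3.785 L/gal = 23,846 L.
(a) After draining 23% and refilling: 493 × 0.77 + 92 × 0.23 = 400.77 ppm.
(a) Deficit to target: 460 − 400.77 = 59.23 mg/L.
(a) As CaCO₃: 59.23 mg/L × 23,846 L = 1412 g; ÷ 100.1 = 14.11 mol Ca²⁺.
(a) Mass: 14.11 × 147 = 2074 g.

(b) Volume: 179,000 US gal × 3.785 L/gal = 677,515 L.
(b) Chlorine deficit: 4.6 − 1.0 = 3.6 ppm = 3.6 mg/L as Cl₂.
(b) Cl₂ equivalent needed: 3.6 mg/L × 677,515 L = 2,439,000 mg = 2439 g.
(b) Product at 9.7% available chlorine: 2439 / 0.097 = 25,140 g.
(b) Volume at density 1.19 g/mL: 25,140 g ÷ 1.19 g/mL = 21,130 mL.

(a) 2.07 kg; (b) 21.1 L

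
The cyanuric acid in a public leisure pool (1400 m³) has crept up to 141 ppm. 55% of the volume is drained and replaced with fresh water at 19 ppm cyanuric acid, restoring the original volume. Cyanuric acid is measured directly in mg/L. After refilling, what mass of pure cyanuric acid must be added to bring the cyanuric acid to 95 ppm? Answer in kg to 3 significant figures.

Volume: 1400 m³ = 1,400,000 L.
After draining 55% and refilling: 141 × 0.45 + 19 × 0.55 = 73.9 ppm.
Deficit to target: 95 − 73.9 = 21.1 mg/L.
Mass: 21.1 mg/L × 1,400,000 L = 29,540 g cyanuric acid.

29.5 kg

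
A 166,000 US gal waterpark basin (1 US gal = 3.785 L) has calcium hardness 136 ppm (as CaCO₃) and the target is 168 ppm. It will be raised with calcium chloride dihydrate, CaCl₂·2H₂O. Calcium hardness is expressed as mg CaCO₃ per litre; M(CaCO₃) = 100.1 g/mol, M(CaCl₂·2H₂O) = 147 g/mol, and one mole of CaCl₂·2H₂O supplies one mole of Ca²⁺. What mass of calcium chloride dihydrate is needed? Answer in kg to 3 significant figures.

29.5 kg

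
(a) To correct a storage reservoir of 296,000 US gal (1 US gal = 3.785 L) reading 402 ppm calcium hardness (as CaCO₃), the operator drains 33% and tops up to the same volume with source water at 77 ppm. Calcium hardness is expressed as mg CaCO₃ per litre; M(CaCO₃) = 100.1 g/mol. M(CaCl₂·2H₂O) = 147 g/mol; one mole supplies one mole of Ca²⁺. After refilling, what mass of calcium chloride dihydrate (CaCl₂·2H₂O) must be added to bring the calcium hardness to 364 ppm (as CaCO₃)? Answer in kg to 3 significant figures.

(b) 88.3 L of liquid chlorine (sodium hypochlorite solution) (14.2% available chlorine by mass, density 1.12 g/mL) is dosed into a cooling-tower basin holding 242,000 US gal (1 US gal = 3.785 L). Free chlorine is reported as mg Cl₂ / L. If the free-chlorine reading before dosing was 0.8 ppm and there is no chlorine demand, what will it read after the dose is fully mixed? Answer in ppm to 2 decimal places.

(a) Volume: 296,000 US gal × 3.785 L/gal = 1,120,360 L.
(a) After draining 33% and refilling: 402 × 0.67 + 77 × 0.33 = 294.75 ppm.
(a) Deficit to target: 364 − 294.75 = 69.25 mg/L.
(a) As CaCO₃: 69.25 mg/L × 1,120,360 L = 77,580 g; ÷ 100.1 = 775.1 mol Ca²⁺.
(a) Mass: 775.1 × 147 = 113,900 g.

(b) Volume: 242,000 US gal × 3.785 L/gal = 915,970 L.
(b) Mass of solution: 88.3 L × 1000 mL/L × 1.12 g/mL = 98,900 g.
(b) Available chlorine delivered: 98,900 g × 0.142 = 14,040 g as Cl₂.
(b) Concentration rise: 14,040 g / 915,970 L = 15.33 mg/L = 15.33 ppm.
(b) Final FC: 0.8 + 15.33 = 16.13 ppm.

(a) 114 kg; (b) 16.13 ppm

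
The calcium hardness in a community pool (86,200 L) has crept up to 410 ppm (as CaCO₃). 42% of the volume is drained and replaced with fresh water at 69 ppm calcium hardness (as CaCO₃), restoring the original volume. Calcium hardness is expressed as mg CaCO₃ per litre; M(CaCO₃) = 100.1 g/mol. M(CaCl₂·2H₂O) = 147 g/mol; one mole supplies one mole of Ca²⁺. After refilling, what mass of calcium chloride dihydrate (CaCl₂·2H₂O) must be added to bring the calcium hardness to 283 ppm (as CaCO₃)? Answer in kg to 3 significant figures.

After draining 42% and refilling: 410 × 0.58 + 69 × 0.42 = 266.78 ppm.
Deficit to target: 283 − 266.78 = 16.22 mg/L.
As CaCO₃: 16.22 mg/L × 86,200 L = 1398 g; ÷ 100.1 = 13.97 mol Ca²⁺.
Mass: 13.97 × 147 = 2053 g.

2.05 kg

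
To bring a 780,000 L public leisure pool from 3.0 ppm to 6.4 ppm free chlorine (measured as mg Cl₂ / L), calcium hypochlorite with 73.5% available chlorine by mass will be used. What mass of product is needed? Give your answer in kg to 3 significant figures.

3.61 kg

Chlorine deficit: 6.4 − 3.0 = 3.4 ppm = 3.4 mg/L as Cl₂.
Cl₂ equivalent needed: 3.4 mg/L × 780,000 L = 2,652,000 mg = 2652 g.
Product at 73.5% available chlorine: 2652 / 0.735 = 3608 g.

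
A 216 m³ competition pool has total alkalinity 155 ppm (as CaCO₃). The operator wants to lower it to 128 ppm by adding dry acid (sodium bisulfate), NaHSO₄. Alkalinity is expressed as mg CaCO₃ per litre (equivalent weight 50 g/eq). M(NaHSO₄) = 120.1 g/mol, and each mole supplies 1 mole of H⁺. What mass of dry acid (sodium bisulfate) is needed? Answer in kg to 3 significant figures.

14.0 kg

Volume: 216 m³ = 216,000 L.
Alkalinity to neutralize: (155 − 128) = 27 mg/L as CaCO₃ × 216,000 L = 5832 g as CaCO₃.
Equivalents of H⁺ required: 5832 ÷ 50 g/eq = 116.6 eq = 116.6 mol NaHSO₄.
Mass of NaHSO₄: 116.6 × 120.1 = 14,010 g.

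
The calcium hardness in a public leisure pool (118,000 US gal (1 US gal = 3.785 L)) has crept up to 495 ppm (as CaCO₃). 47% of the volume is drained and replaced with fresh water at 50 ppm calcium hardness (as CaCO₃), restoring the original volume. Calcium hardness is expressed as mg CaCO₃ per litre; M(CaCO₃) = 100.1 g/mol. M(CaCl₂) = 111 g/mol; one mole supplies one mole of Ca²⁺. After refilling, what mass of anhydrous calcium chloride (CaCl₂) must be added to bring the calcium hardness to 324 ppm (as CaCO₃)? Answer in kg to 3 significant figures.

18.9 kg

Volume: 118,000 US gal × 3.785 L/gal = 446,630 L.
After draining 47% and refilling: 495 × 0.53 + 50 × 0.47 = 285.85 ppm.
Deficit to target: 324 − 285.85 = 38.15 mg/L.
As CaCO₃: 38.15 mg/L × 446,630 L = 17,040 g; ÷ 100.1 = 170.2 mol Ca²⁺.
Mass: 170.2 × 111 = 18,890 g.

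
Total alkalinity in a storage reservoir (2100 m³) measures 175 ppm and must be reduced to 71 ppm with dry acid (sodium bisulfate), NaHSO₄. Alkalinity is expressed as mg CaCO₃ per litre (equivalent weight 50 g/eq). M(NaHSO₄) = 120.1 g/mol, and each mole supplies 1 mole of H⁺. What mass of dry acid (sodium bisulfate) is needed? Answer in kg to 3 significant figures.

Volume: 2100 m³ = 2,100,000 L.
Alkalinity to neutralize: (175 − 71) = 104 mg/L as CaCO₃ × 2,100,000 L = 218,400 g as CaCO₃.
Equivalents of H⁺ required: 218,400 ÷ 50 g/eq = 4368 eq = 4368 mol NaHSO₄.
Mass of NaHSO₄: 4368 × 120.1 = 524,600 g.

525 kg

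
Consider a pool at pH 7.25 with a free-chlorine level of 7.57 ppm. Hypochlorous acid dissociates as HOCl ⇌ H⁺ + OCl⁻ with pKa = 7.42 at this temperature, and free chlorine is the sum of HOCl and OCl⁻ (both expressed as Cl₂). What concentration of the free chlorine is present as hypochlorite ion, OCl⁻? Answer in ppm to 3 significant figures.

[OCl⁻]/[HOCl] = 10^(pH − pKa) = 10^(7.25 − 7.42) = 10^-0.17 = 0.6761.
Fraction as HOCl = 1 / (1 + 0.6761) = 0.5966.
OCl⁻ = (1 − 0.5966) × 7.57 ppm = 3.054 ppm.

3.05 ppm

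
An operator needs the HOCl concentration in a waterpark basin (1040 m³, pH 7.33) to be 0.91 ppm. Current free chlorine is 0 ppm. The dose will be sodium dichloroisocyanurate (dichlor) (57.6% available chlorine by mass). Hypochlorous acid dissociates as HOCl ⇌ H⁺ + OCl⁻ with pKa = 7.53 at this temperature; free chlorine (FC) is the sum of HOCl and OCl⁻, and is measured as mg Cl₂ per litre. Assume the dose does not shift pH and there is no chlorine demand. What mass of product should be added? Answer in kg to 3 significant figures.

2.68 kg

Volume: 1040 m³ = 1,040,000 L.
[OCl⁻]/[HOCl] = 10^(pH − pKa) = 10^(7.33 − 7.53) = 0.631; fraction as HOCl = 1/(1 + 0.631) = 0.6131.
Free chlorine required for 0.91 ppm HOCl: 0.91 / 0.6131 = 1.484 ppm.
FC to add: 1.484 − 0 = 1.484 mg/L as Cl₂.
Cl₂ equivalent: 1.484 mg/L × 1,040,000 L = 1544 g.
Product at 57.6% available Cl: 1544 / 0.576 = 2680 g.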